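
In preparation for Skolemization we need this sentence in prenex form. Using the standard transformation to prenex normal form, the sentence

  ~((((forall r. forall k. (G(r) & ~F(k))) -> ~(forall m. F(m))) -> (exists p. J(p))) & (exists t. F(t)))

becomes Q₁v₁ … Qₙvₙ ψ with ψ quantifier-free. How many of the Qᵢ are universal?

First replace A → B with ¬A ∨ B.
  ~((~(~(forall r. forall k. (G(r) & ~F(k))) | ~(forall m. F(m))) | (exists p. J(p))) & (exists t. F(t)))
Drive negations inward (¬∀x A ≡ ∃x ¬A, ¬∃x A ≡ ∀x ¬A, De Morgan for ∧/∨):
  ((exists r. exists k. (~G(r) | F(k))) | (exists m. ~F(m))) & (forall p. ~J(p)) | (forall t. ~F(t))
Extract every quantifier outward, since the variables are now distinct and don't occur free across branches:
  exists r. exists k. exists m. forall p. forall t. ((~G(r) | F(k) | ~F(m)) & ~J(p) | ~F(t))
The prefix is exists r exists k exists m forall p forall t: 2 universal, 3 existential.

2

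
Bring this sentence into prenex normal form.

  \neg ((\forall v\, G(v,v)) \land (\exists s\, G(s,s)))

\exists v\, \forall s\, (\neg G(v,v) \lor \neg G(s,s))

Push ¬ through the quantifiers and connectives to reach negation normal form:
  (\exists v\, \neg G(v,v)) \lor (\forall s\, \neg G(s,s))
Pull the quantifiers to the front (each side's bound variable is not free in the other side):
  \exists v\, \forall s\, (\neg G(v,v) \lor \neg G(s,s))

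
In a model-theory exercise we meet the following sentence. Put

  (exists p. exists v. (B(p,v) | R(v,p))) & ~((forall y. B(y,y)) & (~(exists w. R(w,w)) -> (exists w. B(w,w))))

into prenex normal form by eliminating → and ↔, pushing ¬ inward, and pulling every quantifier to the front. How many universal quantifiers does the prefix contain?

2

First replace A → B with ¬A ∨ B.
  (exists p. exists v. (B(p,v) | R(v,p))) & ~((forall y. B(y,y)) & (~~(exists w. R(w,w)) | (exists w. B(w,w))))
Push ¬ through the quantifiers and connectives to reach negation normal form:
  (exists p. exists v. (B(p,v) | R(v,p))) & ((exists y. ~B(y,y)) | (forall w. ~R(w,w)) & (forall w. ~B(w,w)))
Standardize variables apart so no two quantifiers bind the same name: w↦v1.
  (exists p. exists v. (B(p,v) | R(v,p))) & ((exists y. ~B(y,y)) | (forall w. ~R(w,w)) & (forall v1. ~B(v1,v1)))
Extract every quantifier outward, since the variables are now distinct and don't occur free across branches:
  exists p. exists v. exists y. forall w. forall v1. ((B(p,v) | R(v,p)) & (~B(y,y) | ~R(w,w) & ~B(v1,v1)))
The prefix is exists p exists v exists y forall w forall v1: 2 universal, 3 existential.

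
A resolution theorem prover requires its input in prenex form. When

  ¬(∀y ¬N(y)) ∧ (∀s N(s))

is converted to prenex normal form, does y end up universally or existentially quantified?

existential

Push ¬ through the quantifiers and connectives to reach negation normal form:
  (∃y N(y)) ∧ (∀s N(s))
Pull the quantifiers to the front (each side's bound variable is not free in the other side):
  ∃y ∀s (N(y) ∧ N(s))
The quantifier ∀y sits under an odd number of negations, so it flips to ∃y.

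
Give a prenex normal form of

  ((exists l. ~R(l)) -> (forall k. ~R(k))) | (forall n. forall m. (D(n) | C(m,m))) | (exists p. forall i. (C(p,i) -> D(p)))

forall l. forall k. forall n. forall m. exists p. forall i. (R(l) | ~R(k) | D(n) | C(m,m) | ~C(p,i) | D(p))

Rewrite implications/biconditionals: A → B as ¬A ∨ B.
  ~(exists l. ~R(l)) | (forall k. ~R(k)) | (forall n. forall m. (D(n) | C(m,m))) | (exists p. forall i. (~C(p,i) | D(p)))
Drive negations inward (¬∀x A ≡ ∃x ¬A, ¬∃x A ≡ ∀x ¬A, De Morgan for ∧/∨):
  (forall l. R(l)) | (forall k. ~R(k)) | (forall n. forall m. (D(n) | C(m,m))) | (exists p. forall i. (~C(p,i) | D(p)))
Finally move all quantifiers to the prefix:
  forall l. forall k. forall n. forall m. exists p. forall i. (R(l) | ~R(k) | D(n) | C(m,m) | ~C(p,i) | D(p))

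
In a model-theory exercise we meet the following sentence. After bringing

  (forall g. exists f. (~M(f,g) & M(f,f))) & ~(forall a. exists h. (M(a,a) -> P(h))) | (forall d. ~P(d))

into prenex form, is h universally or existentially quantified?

universal

Rewrite implications/biconditionals: A → B as ¬A ∨ B.
  (forall g. exists f. (~M(f,g) & M(f,f))) & ~(forall a. exists h. (~M(a,a) | P(h))) | (forall d. ~P(d))
Push ¬ through the quantifiers and connectives to reach negation normal form:
  (forall g. exists f. (~M(f,g) & M(f,f))) & (exists a. forall h. (M(a,a) & ~P(h))) | (forall d. ~P(d))
Finally move all quantifiers to the prefix:
  forall g. exists f. exists a. forall h. forall d. (~M(f,g) & M(f,f) & M(a,a) & ~P(h) | ~P(d))
The quantifier exists h sits under an odd number of negations (counting the antecedent side of each →), so it flips to forall h.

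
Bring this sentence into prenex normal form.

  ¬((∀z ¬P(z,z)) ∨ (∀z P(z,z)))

Drive negations inward (¬∀x A ≡ ∃x ¬A, ¬∃x A ≡ ∀x ¬A, De Morgan for ∧/∨):
  (∃z P(z,z)) ∧ (∃z ¬P(z,z))
Standardize variables apart so no two quantifiers bind the same name: z↦r.
  (∃z P(z,z)) ∧ (∃r ¬P(r,r))
Pull the quantifiers to the front (each side's bound variable is not free in the other side):
  ∃z ∃r (P(z,z) ∧ ¬P(r,r))

∃z ∃r (P(z,z) ∧ ¬P(r,r))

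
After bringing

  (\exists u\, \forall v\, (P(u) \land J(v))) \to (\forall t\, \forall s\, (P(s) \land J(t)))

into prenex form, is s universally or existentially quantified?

First replace A → B with ¬A ∨ B.
  \neg (\exists u\, \forall v\, (P(u) \land J(v))) \lor (\forall t\, \forall s\, (P(s) \land J(t)))
Drive negations inward (¬∀x A ≡ ∃x ¬A, ¬∃x A ≡ ∀x ¬A, De Morgan for ∧/∨):
  (\forall u\, \exists v\, (\neg P(u) \lor \neg J(v))) \lor (\forall t\, \forall s\, (P(s) \land J(t)))
All bound variables are already distinct, so no renaming is needed.
Pull the quantifiers to the front (each side's bound variable is not free in the other side):
  \forall u\, \exists v\, \forall t\, \forall s\, (\neg P(u) \lor \neg J(v) \lor P(s) \land J(t))
The quantifier \forall s sits under an even number of negations (counting the antecedent side of each →), so it remains universal.

universal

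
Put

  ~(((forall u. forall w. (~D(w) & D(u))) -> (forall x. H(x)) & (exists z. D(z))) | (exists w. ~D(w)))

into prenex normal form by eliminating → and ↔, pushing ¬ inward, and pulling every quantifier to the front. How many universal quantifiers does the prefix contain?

4

First replace A → B with ¬A ∨ B.
  ~(~(forall u. forall w. (~D(w) & D(u))) | (forall x. H(x)) & (exists z. D(z)) | (exists w. ~D(w)))
Drive negations inward (¬∀x A ≡ ∃x ¬A, ¬∃x A ≡ ∀x ¬A, De Morgan for ∧/∨):
  (forall u. forall w. (~D(w) & D(u))) & ((exists x. ~H(x)) | (forall z. ~D(z))) & (forall w. D(w))
Standardize variables apart so no two quantifiers bind the same name: w↦p.
  (forall u. forall w. (~D(w) & D(u))) & ((exists x. ~H(x)) | (forall z. ~D(z))) & (forall p. D(p))
Finally move all quantifiers to the prefix:
  forall u. forall w. exists x. forall z. forall p. (~D(w) & D(u) & (~H(x) | ~D(z)) & D(p))
The prefix is forall u forall w exists x forall z forall p: 4 universal, 1 existential.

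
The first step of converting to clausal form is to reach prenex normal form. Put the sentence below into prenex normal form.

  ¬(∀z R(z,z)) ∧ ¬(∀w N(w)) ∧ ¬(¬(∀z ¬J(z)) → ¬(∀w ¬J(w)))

First replace A → B with ¬A ∨ B.
  ¬(∀z R(z,z)) ∧ ¬(∀w N(w)) ∧ ¬(¬¬(∀z ¬J(z)) ∨ ¬(∀w ¬J(w)))
Drive negations inward (¬∀x A ≡ ∃x ¬A, ¬∃x A ≡ ∀x ¬A, De Morgan for ∧/∨):
  (∃z ¬R(z,z)) ∧ (∃w ¬N(w)) ∧ (∃z J(z)) ∧ (∀w ¬J(w))
Standardize variables apart so no two quantifiers bind the same name: z↦a, w↦v.
  (∃z ¬R(z,z)) ∧ (∃w ¬N(w)) ∧ (∃a J(a)) ∧ (∀v ¬J(v))
Pull the quantifiers to the front (each side's bound variable is not free in the other side):
  ∃z ∃w ∃a ∀v (¬R(z,z) ∧ ¬N(w) ∧ J(a) ∧ ¬J(v))

∃z ∃w ∃a ∀v (¬R(z,z) ∧ ¬N(w) ∧ J(a) ∧ ¬J(v))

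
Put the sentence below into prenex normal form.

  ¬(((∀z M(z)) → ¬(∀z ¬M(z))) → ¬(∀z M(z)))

Rewrite implications/biconditionals: A → B as ¬A ∨ B.
  ¬(¬(¬(∀z M(z)) ∨ ¬(∀z ¬M(z))) ∨ ¬(∀z M(z)))
Drive negations inward (¬∀x A ≡ ∃x ¬A, ¬∃x A ≡ ∀x ¬A, De Morgan for ∧/∨):
  ((∃z ¬M(z)) ∨ (∃z M(z))) ∧ (∀z M(z))
Rename bound variables to avoid capture: z↦c, z↦b.
  ((∃z ¬M(z)) ∨ (∃c M(c))) ∧ (∀b M(b))
Pull the quantifiers to the front (each side's bound variable is not free in the other side):
  ∃z ∃c ∀b ((¬M(z) ∨ M(c)) ∧ M(b))

∃z ∃c ∀b ((¬M(z) ∨ M(c)) ∧ M(b))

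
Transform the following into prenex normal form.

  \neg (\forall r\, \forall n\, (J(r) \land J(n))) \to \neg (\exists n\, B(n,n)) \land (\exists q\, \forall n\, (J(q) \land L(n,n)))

Rewrite implications/biconditionals: A → B as ¬A ∨ B.
  \neg \neg (\forall r\, \forall n\, (J(r) \land J(n))) \lor \neg (\exists n\, B(n,n)) \land (\exists q\, \forall n\, (J(q) \land L(n,n)))
Drive negations inward (¬∀x A ≡ ∃x ¬A, ¬∃x A ≡ ∀x ¬A, De Morgan for ∧/∨):
  (\forall r\, \forall n\, (J(r) \land J(n))) \lor (\forall n\, \neg B(n,n)) \land (\exists q\, \forall n\, (J(q) \land L(n,n)))
Rename bound variables to avoid capture: n↦c, n↦b.
  (\forall r\, \forall n\, (J(r) \land J(n))) \lor (\forall c\, \neg B(c,c)) \land (\exists q\, \forall b\, (J(q) \land L(b,b)))
Extract every quantifier outward, since the variables are now distinct and don't occur free across branches:
  \forall r\, \forall n\, \forall c\, \exists q\, \forall b\, (J(r) \land J(n) \lor \neg B(c,c) \land J(q) \land L(b,b))

\forall r\, \forall n\, \forall c\, \exists q\, \forall b\, (J(r) \land J(n) \lor \neg B(c,c) \land J(q) \land L(b,b))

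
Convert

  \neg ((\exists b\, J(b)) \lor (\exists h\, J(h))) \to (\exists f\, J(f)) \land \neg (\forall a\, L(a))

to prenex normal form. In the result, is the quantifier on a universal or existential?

existential

Rewrite implications/biconditionals: A → B as ¬A ∨ B.
  \neg \neg ((\exists b\, J(b)) \lor (\exists h\, J(h))) \lor (\exists f\, J(f)) \land \neg (\forall a\, L(a))
Push ¬ through the quantifiers and connectives to reach negation normal form:
  (\exists b\, J(b)) \lor (\exists h\, J(h)) \lor (\exists f\, J(f)) \land (\exists a\, \neg L(a))
All bound variables are already distinct, so no renaming is needed.
Extract every quantifier outward, since the variables are now distinct and don't occur free across branches:
  \exists b\, \exists h\, \exists f\, \exists a\, (J(b) \lor J(h) \lor J(f) \land \neg L(a))
The quantifier \forall a sits under an odd number of negations (counting the antecedent side of each →), so it flips to \exists a.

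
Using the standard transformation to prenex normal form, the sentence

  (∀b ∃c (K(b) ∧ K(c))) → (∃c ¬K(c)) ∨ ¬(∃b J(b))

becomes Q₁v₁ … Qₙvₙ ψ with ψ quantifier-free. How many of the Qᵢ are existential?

2

Rewrite implications/biconditionals: A → B as ¬A ∨ B.
  ¬(∀b ∃c (K(b) ∧ K(c))) ∨ (∃c ¬K(c)) ∨ ¬(∃b J(b))
Push ¬ through the quantifiers and connectives to reach negation normal form:
  (∃b ∀c (¬K(b) ∨ ¬K(c))) ∨ (∃c ¬K(c)) ∨ (∀b ¬J(b))
Standardize variables apart so no two quantifiers bind the same name: c↦y1, b↦r.
  (∃b ∀c (¬K(b) ∨ ¬K(c))) ∨ (∃y1 ¬K(y1)) ∨ (∀r ¬J(r))
Extract every quantifier outward, since the variables are now distinct and don't occur free across branches:
  ∃b ∀c ∃y1 ∀r (¬K(b) ∨ ¬K(c) ∨ ¬K(y1) ∨ ¬J(r))
The prefix is ∃b ∀c ∃y1 ∀r: 2 universal, 2 existential.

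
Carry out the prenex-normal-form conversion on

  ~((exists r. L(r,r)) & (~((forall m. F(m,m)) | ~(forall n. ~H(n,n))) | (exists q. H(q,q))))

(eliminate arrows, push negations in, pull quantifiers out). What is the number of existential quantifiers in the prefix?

Push ¬ through the quantifiers and connectives to reach negation normal form:
  (forall r. ~L(r,r)) | ((forall m. F(m,m)) | (exists n. H(n,n))) & (forall q. ~H(q,q))
Finally move all quantifiers to the prefix:
  forall r. forall m. exists n. forall q. (~L(r,r) | (F(m,m) | H(n,n)) & ~H(q,q))
The prefix is forall r forall m exists n forall q: 3 universal, 1 existential.

1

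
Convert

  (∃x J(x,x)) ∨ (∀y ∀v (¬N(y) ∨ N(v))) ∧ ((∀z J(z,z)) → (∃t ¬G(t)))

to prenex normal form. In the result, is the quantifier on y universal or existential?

universal

Rewrite implications/biconditionals: A → B as ¬A ∨ B.
  (∃x J(x,x)) ∨ (∀y ∀v (¬N(y) ∨ N(v))) ∧ (¬(∀z J(z,z)) ∨ (∃t ¬G(t)))
Move each ¬ inward, flipping quantifiers it crosses:
  (∃x J(x,x)) ∨ (∀y ∀v (¬N(y) ∨ N(v))) ∧ ((∃z ¬J(z,z)) ∨ (∃t ¬G(t)))
Extract every quantifier outward, since the variables are now distinct and don't occur free across branches:
  ∃x ∀y ∀v ∃z ∃t (J(x,x) ∨ (¬N(y) ∨ N(v)) ∧ (¬J(z,z) ∨ ¬G(t)))
The quantifier ∀y sits under an even number of negations (counting the antecedent side of each →), so it remains universal.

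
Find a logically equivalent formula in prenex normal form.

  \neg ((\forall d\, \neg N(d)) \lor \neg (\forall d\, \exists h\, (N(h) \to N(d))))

\exists d\, \forall z1\, \exists h\, (N(d) \land (\neg N(h) \lor N(z1)))

Rewrite implications/biconditionals: A → B as ¬A ∨ B.
  \neg ((\forall d\, \neg N(d)) \lor \neg (\forall d\, \exists h\, (\neg N(h) \lor N(d))))
Move each ¬ inward, flipping quantifiers it crosses:
  (\exists d\, N(d)) \land (\forall d\, \exists h\, (\neg N(h) \lor N(d)))
Standardize variables apart so no two quantifiers bind the same name: d↦z1.
  (\exists d\, N(d)) \land (\forall z1\, \exists h\, (\neg N(h) \lor N(z1)))
Pull the quantifiers to the front (each side's bound variable is not free in the other side):
  \exists d\, \forall z1\, \exists h\, (N(d) \land (\neg N(h) \lor N(z1)))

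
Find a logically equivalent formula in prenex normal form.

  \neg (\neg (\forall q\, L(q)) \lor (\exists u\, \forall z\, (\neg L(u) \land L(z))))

Move each ¬ inward, flipping quantifiers it crosses:
  (\forall q\, L(q)) \land (\forall u\, \exists z\, (L(u) \lor \neg L(z)))
All bound variables are already distinct, so no renaming is needed.
Extract every quantifier outward, since the variables are now distinct and don't occur free across branches:
  \forall q\, \forall u\, \exists z\, (L(q) \land (L(u) \lor \neg L(z)))

\forall q\, \forall u\, \exists z\, (L(q) \land (L(u) \lor \neg L(z)))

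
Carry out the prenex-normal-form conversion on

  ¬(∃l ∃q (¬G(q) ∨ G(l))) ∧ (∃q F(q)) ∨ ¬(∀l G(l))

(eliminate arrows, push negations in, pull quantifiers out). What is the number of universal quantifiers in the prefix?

Move each ¬ inward, flipping quantifiers it crosses:
  (∀l ∀q (G(q) ∧ ¬G(l))) ∧ (∃q F(q)) ∨ (∃l ¬G(l))
Give each quantifier a distinct variable: q↦b, l↦z.
  (∀l ∀q (G(q) ∧ ¬G(l))) ∧ (∃b F(b)) ∨ (∃z ¬G(z))
Extract every quantifier outward, since the variables are now distinct and don't occur free across branches:
  ∀l ∀q ∃b ∃z (G(q) ∧ ¬G(l) ∧ F(b) ∨ ¬G(z))
The prefix is ∀l ∀q ∃b ∃z: 2 universal, 2 existential.

2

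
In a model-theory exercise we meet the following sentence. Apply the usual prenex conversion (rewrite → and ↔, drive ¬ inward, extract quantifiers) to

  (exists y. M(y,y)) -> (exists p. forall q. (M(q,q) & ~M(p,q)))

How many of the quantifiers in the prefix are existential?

1

Rewrite implications/biconditionals: A → B as ¬A ∨ B.
  ~(exists y. M(y,y)) | (exists p. forall q. (M(q,q) & ~M(p,q)))
Push ¬ through the quantifiers and connectives to reach negation normal form:
  (forall y. ~M(y,y)) | (exists p. forall q. (M(q,q) & ~M(p,q)))
Extract every quantifier outward, since the variables are now distinct and don't occur free across branches:
  forall y. exists p. forall q. (~M(y,y) | M(q,q) & ~M(p,q))
The prefix is forall y exists p forall q: 2 universal, 1 existential.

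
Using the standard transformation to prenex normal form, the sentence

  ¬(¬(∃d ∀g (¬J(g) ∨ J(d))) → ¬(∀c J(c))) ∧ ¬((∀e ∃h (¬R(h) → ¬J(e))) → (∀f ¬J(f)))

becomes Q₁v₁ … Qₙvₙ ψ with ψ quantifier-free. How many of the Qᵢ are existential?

Eliminate → and ↔ using ¬ and ∨.
  ¬(¬¬(∃d ∀g (¬J(g) ∨ J(d))) ∨ ¬(∀c J(c))) ∧ ¬(¬(∀e ∃h (¬¬R(h) ∨ ¬J(e))) ∨ (∀f ¬J(f)))
Drive negations inward (¬∀x A ≡ ∃x ¬A, ¬∃x A ≡ ∀x ¬A, De Morgan for ∧/∨):
  (∀d ∃g (J(g) ∧ ¬J(d))) ∧ (∀c J(c)) ∧ (∀e ∃h (R(h) ∨ ¬J(e))) ∧ (∃f J(f))
Finally move all quantifiers to the prefix:
  ∀d ∃g ∀c ∀e ∃h ∃f (J(g) ∧ ¬J(d) ∧ J(c) ∧ (R(h) ∨ ¬J(e)) ∧ J(f))
The prefix is ∀d ∃g ∀c ∀e ∃h ∃f: 3 universal, 3 existential.

3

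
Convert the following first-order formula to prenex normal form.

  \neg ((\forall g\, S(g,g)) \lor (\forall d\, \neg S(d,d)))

Move each ¬ inward, flipping quantifiers it crosses:
  (\exists g\, \neg S(g,g)) \land (\exists d\, S(d,d))
All bound variables are already distinct, so no renaming is needed.
Extract every quantifier outward, since the variables are now distinct and don't occur free across branches:
  \exists g\, \exists d\, (\neg S(g,g) \land S(d,d))

\exists g\, \exists d\, (\neg S(g,g) \land S(d,d))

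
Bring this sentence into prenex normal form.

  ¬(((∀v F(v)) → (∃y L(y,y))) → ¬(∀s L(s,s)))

Eliminate → and ↔ using ¬ and ∨.
  ¬(¬(¬(∀v F(v)) ∨ (∃y L(y,y))) ∨ ¬(∀s L(s,s)))
Push ¬ through the quantifiers and connectives to reach negation normal form:
  ((∃v ¬F(v)) ∨ (∃y L(y,y))) ∧ (∀s L(s,s))
All bound variables are already distinct, so no renaming is needed.
Finally move all quantifiers to the prefix:
  ∃v ∃y ∀s ((¬F(v) ∨ L(y,y)) ∧ L(s,s))

∃v ∃y ∀s ((¬F(v) ∨ L(y,y)) ∧ L(s,s))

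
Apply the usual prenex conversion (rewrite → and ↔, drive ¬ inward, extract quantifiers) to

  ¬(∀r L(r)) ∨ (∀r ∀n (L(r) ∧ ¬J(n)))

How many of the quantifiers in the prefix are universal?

2

Move each ¬ inward, flipping quantifiers it crosses:
  (∃r ¬L(r)) ∨ (∀r ∀n (L(r) ∧ ¬J(n)))
Give each quantifier a distinct variable: r↦b.
  (∃r ¬L(r)) ∨ (∀b ∀n (L(b) ∧ ¬J(n)))
Extract every quantifier outward, since the variables are now distinct and don't occur free across branches:
  ∃r ∀b ∀n (¬L(r) ∨ L(b) ∧ ¬J(n))
The prefix is ∃r ∀b ∀n: 2 universal, 1 existential.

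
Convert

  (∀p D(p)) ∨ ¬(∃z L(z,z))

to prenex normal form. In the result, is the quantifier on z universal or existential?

Drive negations inward (¬∀x A ≡ ∃x ¬A, ¬∃x A ≡ ∀x ¬A, De Morgan for ∧/∨):
  (∀p D(p)) ∨ (∀z ¬L(z,z))
Pull the quantifiers to the front (each side's bound variable is not free in the other side):
  ∀p ∀z (D(p) ∨ ¬L(z,z))
The quantifier ∃z sits under an odd number of negations, so it flips to ∀z.

universal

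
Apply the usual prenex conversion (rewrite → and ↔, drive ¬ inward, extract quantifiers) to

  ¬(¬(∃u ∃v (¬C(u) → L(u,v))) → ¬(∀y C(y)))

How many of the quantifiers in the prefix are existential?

0

Rewrite implications/biconditionals: A → B as ¬A ∨ B.
  ¬(¬¬(∃u ∃v (¬¬C(u) ∨ L(u,v))) ∨ ¬(∀y C(y)))
Move each ¬ inward, flipping quantifiers it crosses:
  (∀u ∀v (¬C(u) ∧ ¬L(u,v))) ∧ (∀y C(y))
All bound variables are already distinct, so no renaming is needed.
Finally move all quantifiers to the prefix:
  ∀u ∀v ∀y (¬C(u) ∧ ¬L(u,v) ∧ C(y))
The prefix is ∀u ∀v ∀y: 3 universal, 0 existential.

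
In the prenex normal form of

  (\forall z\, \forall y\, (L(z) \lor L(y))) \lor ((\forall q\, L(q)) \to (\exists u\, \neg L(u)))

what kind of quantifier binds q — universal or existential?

Eliminate → and ↔ using ¬ and ∨.
  (\forall z\, \forall y\, (L(z) \lor L(y))) \lor \neg (\forall q\, L(q)) \lor (\exists u\, \neg L(u))
Move each ¬ inward, flipping quantifiers it crosses:
  (\forall z\, \forall y\, (L(z) \lor L(y))) \lor (\exists q\, \neg L(q)) \lor (\exists u\, \neg L(u))
All bound variables are already distinct, so no renaming is needed.
Extract every quantifier outward, since the variables are now distinct and don't occur free across branches:
  \forall z\, \forall y\, \exists q\, \exists u\, (L(z) \lor L(y) \lor \neg L(q) \lor \neg L(u))
The quantifier \forall q sits under an odd number of negations (counting the antecedent side of each →), so it flips to \exists q.

existential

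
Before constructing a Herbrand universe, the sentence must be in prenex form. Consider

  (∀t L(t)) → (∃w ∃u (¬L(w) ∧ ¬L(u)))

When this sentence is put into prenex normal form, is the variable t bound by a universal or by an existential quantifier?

Eliminate → and ↔ using ¬ and ∨.
  ¬(∀t L(t)) ∨ (∃w ∃u (¬L(w) ∧ ¬L(u)))
Move each ¬ inward, flipping quantifiers it crosses:
  (∃t ¬L(t)) ∨ (∃w ∃u (¬L(w) ∧ ¬L(u)))
Extract every quantifier outward, since the variables are now distinct and don't occur free across branches:
  ∃t ∃w ∃u (¬L(t) ∨ ¬L(w) ∧ ¬L(u))
The quantifier ∀t sits under an odd number of negations (counting the antecedent side of each →), so it flips to ∃t.

existential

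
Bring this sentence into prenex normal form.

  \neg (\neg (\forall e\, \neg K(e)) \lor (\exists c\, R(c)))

\forall e\, \forall c\, (\neg K(e) \land \neg R(c))

Push ¬ through the quantifiers and connectives to reach negation normal form:
  (\forall e\, \neg K(e)) \land (\forall c\, \neg R(c))
All bound variables are already distinct, so no renaming is needed.
Finally move all quantifiers to the prefix:
  \forall e\, \forall c\, (\neg K(e) \land \neg R(c))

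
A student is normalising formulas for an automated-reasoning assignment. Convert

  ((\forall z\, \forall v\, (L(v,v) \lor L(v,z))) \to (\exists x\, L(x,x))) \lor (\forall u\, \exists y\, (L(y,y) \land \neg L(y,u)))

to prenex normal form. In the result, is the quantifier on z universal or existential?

existential

Rewrite implications/biconditionals: A → B as ¬A ∨ B.
  \neg (\forall z\, \forall v\, (L(v,v) \lor L(v,z))) \lor (\exists x\, L(x,x)) \lor (\forall u\, \exists y\, (L(y,y) \land \neg L(y,u)))
Push ¬ through the quantifiers and connectives to reach negation normal form:
  (\exists z\, \exists v\, (\neg L(v,v) \land \neg L(v,z))) \lor (\exists x\, L(x,x)) \lor (\forall u\, \exists y\, (L(y,y) \land \neg L(y,u)))
Extract every quantifier outward, since the variables are now distinct and don't occur free across branches:
  \exists z\, \exists v\, \exists x\, \forall u\, \exists y\, (\neg L(v,v) \land \neg L(v,z) \lor L(x,x) \lor L(y,y) \land \neg L(y,u))
The quantifier \forall z sits under an odd number of negations (counting the antecedent side of each →), so it flips to \exists z.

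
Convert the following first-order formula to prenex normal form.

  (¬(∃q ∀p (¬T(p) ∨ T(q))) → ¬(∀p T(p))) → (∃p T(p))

First replace A → B with ¬A ∨ B.
  ¬(¬¬(∃q ∀p (¬T(p) ∨ T(q))) ∨ ¬(∀p T(p))) ∨ (∃p T(p))
Drive negations inward (¬∀x A ≡ ∃x ¬A, ¬∃x A ≡ ∀x ¬A, De Morgan for ∧/∨):
  (∀q ∃p (T(p) ∧ ¬T(q))) ∧ (∀p T(p)) ∨ (∃p T(p))
Rename bound variables to avoid capture: p↦a, p↦w.
  (∀q ∃p (T(p) ∧ ¬T(q))) ∧ (∀a T(a)) ∨ (∃w T(w))
Pull the quantifiers to the front (each side's bound variable is not free in the other side):
  ∀q ∃p ∀a ∃w (T(p) ∧ ¬T(q) ∧ T(a) ∨ T(w))

∀q ∃p ∀a ∃w (T(p) ∧ ¬T(q) ∧ T(a) ∨ T(w))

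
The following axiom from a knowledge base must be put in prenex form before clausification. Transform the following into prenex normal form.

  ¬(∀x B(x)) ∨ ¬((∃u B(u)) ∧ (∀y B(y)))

Move each ¬ inward, flipping quantifiers it crosses:
  (∃x ¬B(x)) ∨ (∀u ¬B(u)) ∨ (∃y ¬B(y))
All bound variables are already distinct, so no renaming is needed.
Pull the quantifiers to the front (each side's bound variable is not free in the other side):
  ∃x ∀u ∃y (¬B(x) ∨ ¬B(u) ∨ ¬B(y))

∃x ∀u ∃y (¬B(x) ∨ ¬B(u) ∨ ¬B(y))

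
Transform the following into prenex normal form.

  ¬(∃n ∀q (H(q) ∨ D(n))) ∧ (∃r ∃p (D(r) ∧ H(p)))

∀n ∃q ∃r ∃p (¬H(q) ∧ ¬D(n) ∧ D(r) ∧ H(p))

Drive negations inward (¬∀x A ≡ ∃x ¬A, ¬∃x A ≡ ∀x ¬A, De Morgan for ∧/∨):
  (∀n ∃q (¬H(q) ∧ ¬D(n))) ∧ (∃r ∃p (D(r) ∧ H(p)))
All bound variables are already distinct, so no renaming is needed.
Extract every quantifier outward, since the variables are now distinct and don't occur free across branches:
  ∀n ∃q ∃r ∃p (¬H(q) ∧ ¬D(n) ∧ D(r) ∧ H(p))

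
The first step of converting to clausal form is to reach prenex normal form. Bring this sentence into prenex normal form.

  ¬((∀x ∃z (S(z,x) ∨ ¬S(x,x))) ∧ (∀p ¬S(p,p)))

Push ¬ through the quantifiers and connectives to reach negation normal form:
  (∃x ∀z (¬S(z,x) ∧ S(x,x))) ∨ (∃p S(p,p))
All bound variables are already distinct, so no renaming is needed.
Extract every quantifier outward, since the variables are now distinct and don't occur free across branches:
  ∃x ∀z ∃p (¬S(z,x) ∧ S(x,x) ∨ S(p,p))

∃x ∀z ∃p (¬S(z,x) ∧ S(x,x) ∨ S(p,p))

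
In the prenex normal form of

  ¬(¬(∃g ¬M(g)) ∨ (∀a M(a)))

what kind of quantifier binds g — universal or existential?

Move each ¬ inward, flipping quantifiers it crosses:
  (∃g ¬M(g)) ∧ (∃a ¬M(a))
Finally move all quantifiers to the prefix:
  ∃g ∃a (¬M(g) ∧ ¬M(a))
The quantifier ∃g sits under an even number of negations, so it remains existential.

existential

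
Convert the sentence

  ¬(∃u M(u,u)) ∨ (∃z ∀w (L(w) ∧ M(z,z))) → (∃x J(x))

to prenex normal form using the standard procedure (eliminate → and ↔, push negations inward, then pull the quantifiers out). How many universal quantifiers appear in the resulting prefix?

1

Eliminate → and ↔ using ¬ and ∨.
  ¬(¬(∃u M(u,u)) ∨ (∃z ∀w (L(w) ∧ M(z,z)))) ∨ (∃x J(x))
Move each ¬ inward, flipping quantifiers it crosses:
  (∃u M(u,u)) ∧ (∀z ∃w (¬L(w) ∨ ¬M(z,z))) ∨ (∃x J(x))
Finally move all quantifiers to the prefix:
  ∃u ∀z ∃w ∃x (M(u,u) ∧ (¬L(w) ∨ ¬M(z,z)) ∨ J(x))
The prefix is ∃u ∀z ∃w ∃x: 1 universal, 3 existential.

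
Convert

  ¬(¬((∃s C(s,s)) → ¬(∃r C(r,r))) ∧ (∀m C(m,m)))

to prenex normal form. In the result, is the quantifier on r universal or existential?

Rewrite implications/biconditionals: A → B as ¬A ∨ B.
  ¬(¬(¬(∃s C(s,s)) ∨ ¬(∃r C(r,r))) ∧ (∀m C(m,m)))
Move each ¬ inward, flipping quantifiers it crosses:
  (∀s ¬C(s,s)) ∨ (∀r ¬C(r,r)) ∨ (∃m ¬C(m,m))
All bound variables are already distinct, so no renaming is needed.
Pull the quantifiers to the front (each side's bound variable is not free in the other side):
  ∀s ∀r ∃m (¬C(s,s) ∨ ¬C(r,r) ∨ ¬C(m,m))
The quantifier ∃r sits under an odd number of negations (counting the antecedent side of each →), so it flips to ∀r.

universal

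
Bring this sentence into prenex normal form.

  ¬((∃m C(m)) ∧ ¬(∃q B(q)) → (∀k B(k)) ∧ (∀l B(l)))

Rewrite implications/biconditionals: A → B as ¬A ∨ B.
  ¬(¬((∃m C(m)) ∧ ¬(∃q B(q))) ∨ (∀k B(k)) ∧ (∀l B(l)))
Push ¬ through the quantifiers and connectives to reach negation normal form:
  (∃m C(m)) ∧ (∀q ¬B(q)) ∧ ((∃k ¬B(k)) ∨ (∃l ¬B(l)))
All bound variables are already distinct, so no renaming is needed.
Extract every quantifier outward, since the variables are now distinct and don't occur free across branches:
  ∃m ∀q ∃k ∃l (C(m) ∧ ¬B(q) ∧ (¬B(k) ∨ ¬B(l)))

∃m ∀q ∃k ∃l (C(m) ∧ ¬B(q) ∧ (¬B(k) ∨ ¬B(l)))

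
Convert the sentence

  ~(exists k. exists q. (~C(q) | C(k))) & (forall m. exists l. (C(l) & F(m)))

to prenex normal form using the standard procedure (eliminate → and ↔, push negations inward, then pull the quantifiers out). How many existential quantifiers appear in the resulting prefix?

Push ¬ through the quantifiers and connectives to reach negation normal form:
  (forall k. forall q. (C(q) & ~C(k))) & (forall m. exists l. (C(l) & F(m)))
All bound variables are already distinct, so no renaming is needed.
Finally move all quantifiers to the prefix:
  forall k. forall q. forall m. exists l. (C(q) & ~C(k) & C(l) & F(m))
The prefix is forall k forall q forall m exists l: 3 universal, 1 existential.

1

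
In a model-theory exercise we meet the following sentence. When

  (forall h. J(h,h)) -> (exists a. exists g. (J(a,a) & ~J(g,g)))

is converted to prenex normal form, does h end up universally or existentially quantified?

existential

Eliminate → and ↔ using ¬ and ∨.
  ~(forall h. J(h,h)) | (exists a. exists g. (J(a,a) & ~J(g,g)))
Push ¬ through the quantifiers and connectives to reach negation normal form:
  (exists h. ~J(h,h)) | (exists a. exists g. (J(a,a) & ~J(g,g)))
All bound variables are already distinct, so no renaming is needed.
Extract every quantifier outward, since the variables are now distinct and don't occur free across branches:
  exists h. exists a. exists g. (~J(h,h) | J(a,a) & ~J(g,g))
The quantifier forall h sits under an odd number of negations (counting the antecedent side of each →), so it flips to exists h.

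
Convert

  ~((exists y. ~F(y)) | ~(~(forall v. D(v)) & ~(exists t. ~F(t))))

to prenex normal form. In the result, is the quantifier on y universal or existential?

universal

Drive negations inward (¬∀x A ≡ ∃x ¬A, ¬∃x A ≡ ∀x ¬A, De Morgan for ∧/∨):
  (forall y. F(y)) & (exists v. ~D(v)) & (forall t. F(t))
All bound variables are already distinct, so no renaming is needed.
Extract every quantifier outward, since the variables are now distinct and don't occur free across branches:
  forall y. exists v. forall t. (F(y) & ~D(v) & F(t))
The quantifier exists y sits under an odd number of negations, so it flips to forall y.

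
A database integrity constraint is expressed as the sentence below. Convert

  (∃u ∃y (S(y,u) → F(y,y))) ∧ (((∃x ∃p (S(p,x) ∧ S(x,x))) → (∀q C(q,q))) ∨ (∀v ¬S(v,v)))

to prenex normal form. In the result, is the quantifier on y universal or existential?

Eliminate → and ↔ using ¬ and ∨.
  (∃u ∃y (¬S(y,u) ∨ F(y,y))) ∧ (¬(∃x ∃p (S(p,x) ∧ S(x,x))) ∨ (∀q C(q,q)) ∨ (∀v ¬S(v,v)))
Push ¬ through the quantifiers and connectives to reach negation normal form:
  (∃u ∃y (¬S(y,u) ∨ F(y,y))) ∧ ((∀x ∀p (¬S(p,x) ∨ ¬S(x,x))) ∨ (∀q C(q,q)) ∨ (∀v ¬S(v,v)))
All bound variables are already distinct, so no renaming is needed.
Extract every quantifier outward, since the variables are now distinct and don't occur free across branches:
  ∃u ∃y ∀x ∀p ∀q ∀v ((¬S(y,u) ∨ F(y,y)) ∧ (¬S(p,x) ∨ ¬S(x,x) ∨ C(q,q) ∨ ¬S(v,v)))
The quantifier ∃y sits under an even number of negations (counting the antecedent side of each →), so it remains existential.

existential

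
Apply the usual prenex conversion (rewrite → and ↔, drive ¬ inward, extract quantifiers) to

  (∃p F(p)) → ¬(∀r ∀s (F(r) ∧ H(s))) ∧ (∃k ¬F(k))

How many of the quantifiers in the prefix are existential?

3

Eliminate → and ↔ using ¬ and ∨.
  ¬(∃p F(p)) ∨ ¬(∀r ∀s (F(r) ∧ H(s))) ∧ (∃k ¬F(k))
Drive negations inward (¬∀x A ≡ ∃x ¬A, ¬∃x A ≡ ∀x ¬A, De Morgan for ∧/∨):
  (∀p ¬F(p)) ∨ (∃r ∃s (¬F(r) ∨ ¬H(s))) ∧ (∃k ¬F(k))
All bound variables are already distinct, so no renaming is needed.
Extract every quantifier outward, since the variables are now distinct and don't occur free across branches:
  ∀p ∃r ∃s ∃k (¬F(p) ∨ (¬F(r) ∨ ¬H(s)) ∧ ¬F(k))
The prefix is ∀p ∃r ∃s ∃k: 1 universal, 3 existential.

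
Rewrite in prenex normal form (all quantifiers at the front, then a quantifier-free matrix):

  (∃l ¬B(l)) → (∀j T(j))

Eliminate → and ↔ using ¬ and ∨.
  ¬(∃l ¬B(l)) ∨ (∀j T(j))
Move each ¬ inward, flipping quantifiers it crosses:
  (∀l B(l)) ∨ (∀j T(j))
Pull the quantifiers to the front (each side's bound variable is not free in the other side):
  ∀l ∀j (B(l) ∨ T(j))

∀l ∀j (B(l) ∨ T(j))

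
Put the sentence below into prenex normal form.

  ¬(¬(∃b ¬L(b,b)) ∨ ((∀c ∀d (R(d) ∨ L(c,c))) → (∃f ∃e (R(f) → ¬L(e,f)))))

∃b ∀c ∀d ∀f ∀e (¬L(b,b) ∧ (R(d) ∨ L(c,c)) ∧ R(f) ∧ L(e,f))

First replace A → B with ¬A ∨ B.
  ¬(¬(∃b ¬L(b,b)) ∨ ¬(∀c ∀d (R(d) ∨ L(c,c))) ∨ (∃f ∃e (¬R(f) ∨ ¬L(e,f))))
Push ¬ through the quantifiers and connectives to reach negation normal form:
  (∃b ¬L(b,b)) ∧ (∀c ∀d (R(d) ∨ L(c,c))) ∧ (∀f ∀e (R(f) ∧ L(e,f)))
Pull the quantifiers to the front (each side's bound variable is not free in the other side):
  ∃b ∀c ∀d ∀f ∀e (¬L(b,b) ∧ (R(d) ∨ L(c,c)) ∧ R(f) ∧ L(e,f))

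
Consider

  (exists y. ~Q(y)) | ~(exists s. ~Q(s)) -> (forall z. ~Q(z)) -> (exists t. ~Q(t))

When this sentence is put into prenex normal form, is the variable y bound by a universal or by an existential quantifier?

Eliminate → and ↔ using ¬ and ∨.
  ~((exists y. ~Q(y)) | ~(exists s. ~Q(s))) | ~(forall z. ~Q(z)) | (exists t. ~Q(t))
Move each ¬ inward, flipping quantifiers it crosses:
  (forall y. Q(y)) & (exists s. ~Q(s)) | (exists z. Q(z)) | (exists t. ~Q(t))
All bound variables are already distinct, so no renaming is needed.
Finally move all quantifiers to the prefix:
  forall y. exists s. exists z. exists t. (Q(y) & ~Q(s) | Q(z) | ~Q(t))
The quantifier exists y sits under an odd number of negations (counting the antecedent side of each →), so it flips to forall y.

universal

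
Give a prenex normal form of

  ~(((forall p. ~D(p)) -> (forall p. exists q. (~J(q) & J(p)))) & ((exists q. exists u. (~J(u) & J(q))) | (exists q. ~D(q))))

forall p. exists s. forall q. forall y1. forall u. forall c. (~D(p) & (J(q) | ~J(s)) | (J(u) | ~J(y1)) & D(c))

Eliminate → and ↔ using ¬ and ∨.
  ~((~(forall p. ~D(p)) | (forall p. exists q. (~J(q) & J(p)))) & ((exists q. exists u. (~J(u) & J(q))) | (exists q. ~D(q))))
Push ¬ through the quantifiers and connectives to reach negation normal form:
  (forall p. ~D(p)) & (exists p. forall q. (J(q) | ~J(p))) | (forall q. forall u. (J(u) | ~J(q))) & (forall q. D(q))
Give each quantifier a distinct variable: p↦s, q↦y1, q↦c.
  (forall p. ~D(p)) & (exists s. forall q. (J(q) | ~J(s))) | (forall y1. forall u. (J(u) | ~J(y1))) & (forall c. D(c))
Finally move all quantifiers to the prefix:
  forall p. exists s. forall q. forall y1. forall u. forall c. (~D(p) & (J(q) | ~J(s)) | (J(u) | ~J(y1)) & D(c))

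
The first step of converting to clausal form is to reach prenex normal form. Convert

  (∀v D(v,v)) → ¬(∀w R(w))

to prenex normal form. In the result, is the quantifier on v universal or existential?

existential

Rewrite implications/biconditionals: A → B as ¬A ∨ B.
  ¬(∀v D(v,v)) ∨ ¬(∀w R(w))
Push ¬ through the quantifiers and connectives to reach negation normal form:
  (∃v ¬D(v,v)) ∨ (∃w ¬R(w))
All bound variables are already distinct, so no renaming is needed.
Pull the quantifiers to the front (each side's bound variable is not free in the other side):
  ∃v ∃w (¬D(v,v) ∨ ¬R(w))
The quantifier ∀v sits under an odd number of negations (counting the antecedent side of each →), so it flips to ∃v.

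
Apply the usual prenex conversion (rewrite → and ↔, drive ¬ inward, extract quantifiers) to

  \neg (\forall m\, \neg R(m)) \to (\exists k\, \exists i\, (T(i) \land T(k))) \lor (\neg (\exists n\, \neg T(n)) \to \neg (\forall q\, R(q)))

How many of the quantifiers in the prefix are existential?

First replace A → B with ¬A ∨ B.
  \neg \neg (\forall m\, \neg R(m)) \lor (\exists k\, \exists i\, (T(i) \land T(k))) \lor \neg \neg (\exists n\, \neg T(n)) \lor \neg (\forall q\, R(q))
Push ¬ through the quantifiers and connectives to reach negation normal form:
  (\forall m\, \neg R(m)) \lor (\exists k\, \exists i\, (T(i) \land T(k))) \lor (\exists n\, \neg T(n)) \lor (\exists q\, \neg R(q))
All bound variables are already distinct, so no renaming is needed.
Extract every quantifier outward, since the variables are now distinct and don't occur free across branches:
  \forall m\, \exists k\, \exists i\, \exists n\, \exists q\, (\neg R(m) \lor T(i) \land T(k) \lor \neg T(n) \lor \neg R(q))
The prefix is \forall m \exists k \exists i \exists n \exists q: 1 universal, 4 existential.

4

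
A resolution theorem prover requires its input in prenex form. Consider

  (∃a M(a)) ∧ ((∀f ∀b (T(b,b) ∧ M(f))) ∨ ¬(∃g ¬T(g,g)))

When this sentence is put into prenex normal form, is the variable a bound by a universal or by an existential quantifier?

Push ¬ through the quantifiers and connectives to reach negation normal form:
  (∃a M(a)) ∧ ((∀f ∀b (T(b,b) ∧ M(f))) ∨ (∀g T(g,g)))
All bound variables are already distinct, so no renaming is needed.
Pull the quantifiers to the front (each side's bound variable is not free in the other side):
  ∃a ∀f ∀b ∀g (M(a) ∧ (T(b,b) ∧ M(f) ∨ T(g,g)))
The quantifier ∃a sits under an even number of negations, so it remains existential.

existential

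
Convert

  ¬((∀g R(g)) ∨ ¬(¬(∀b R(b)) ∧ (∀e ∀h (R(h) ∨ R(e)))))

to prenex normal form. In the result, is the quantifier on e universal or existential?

universal

Push ¬ through the quantifiers and connectives to reach negation normal form:
  (∃g ¬R(g)) ∧ (∃b ¬R(b)) ∧ (∀e ∀h (R(h) ∨ R(e)))
Finally move all quantifiers to the prefix:
  ∃g ∃b ∀e ∀h (¬R(g) ∧ ¬R(b) ∧ (R(h) ∨ R(e)))
The quantifier ∀e sits under an even number of negations, so it remains universal.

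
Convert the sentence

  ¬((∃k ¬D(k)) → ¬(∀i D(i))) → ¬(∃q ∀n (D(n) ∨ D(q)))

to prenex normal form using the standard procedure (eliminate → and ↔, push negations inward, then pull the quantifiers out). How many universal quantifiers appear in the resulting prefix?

First replace A → B with ¬A ∨ B.
  ¬¬(¬(∃k ¬D(k)) ∨ ¬(∀i D(i))) ∨ ¬(∃q ∀n (D(n) ∨ D(q)))
Drive negations inward (¬∀x A ≡ ∃x ¬A, ¬∃x A ≡ ∀x ¬A, De Morgan for ∧/∨):
  (∀k D(k)) ∨ (∃i ¬D(i)) ∨ (∀q ∃n (¬D(n) ∧ ¬D(q)))
Finally move all quantifiers to the prefix:
  ∀k ∃i ∀q ∃n (D(k) ∨ ¬D(i) ∨ ¬D(n) ∧ ¬D(q))
The prefix is ∀k ∃i ∀q ∃n: 2 universal, 2 existential.

2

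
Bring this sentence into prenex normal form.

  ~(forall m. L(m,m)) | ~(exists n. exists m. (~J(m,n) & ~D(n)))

Move each ¬ inward, flipping quantifiers it crosses:
  (exists m. ~L(m,m)) | (forall n. forall m. (J(m,n) | D(n)))
Rename bound variables to avoid capture: m↦w1.
  (exists m. ~L(m,m)) | (forall n. forall w1. (J(w1,n) | D(n)))
Finally move all quantifiers to the prefix:
  exists m. forall n. forall w1. (~L(m,m) | J(w1,n) | D(n))

exists m. forall n. forall w1. (~L(m,m) | J(w1,n) | D(n))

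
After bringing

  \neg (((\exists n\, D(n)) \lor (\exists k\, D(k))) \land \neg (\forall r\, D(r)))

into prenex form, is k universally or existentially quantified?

universal

Move each ¬ inward, flipping quantifiers it crosses:
  (\forall n\, \neg D(n)) \land (\forall k\, \neg D(k)) \lor (\forall r\, D(r))
Finally move all quantifiers to the prefix:
  \forall n\, \forall k\, \forall r\, (\neg D(n) \land \neg D(k) \lor D(r))
The quantifier \exists k sits under an odd number of negations, so it flips to \forall k.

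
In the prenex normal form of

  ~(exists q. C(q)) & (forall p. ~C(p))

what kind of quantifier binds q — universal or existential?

Push ¬ through the quantifiers and connectives to reach negation normal form:
  (forall q. ~C(q)) & (forall p. ~C(p))
All bound variables are already distinct, so no renaming is needed.
Finally move all quantifiers to the prefix:
  forall q. forall p. (~C(q) & ~C(p))
The quantifier exists q sits under an odd number of negations, so it flips to forall q.

universal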